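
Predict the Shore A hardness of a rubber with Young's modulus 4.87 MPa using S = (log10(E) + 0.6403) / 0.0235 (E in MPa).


log10(E) = 0.0235*S - 0.6403  =>  S = (log10(E) + 0.6403) / 0.0235
log10(4.87) = 0.687529
S = (0.687529 + 0.6403) / 0.0235 = 1.327829 / 0.0235
S = 56.5

Shore A = 56.5


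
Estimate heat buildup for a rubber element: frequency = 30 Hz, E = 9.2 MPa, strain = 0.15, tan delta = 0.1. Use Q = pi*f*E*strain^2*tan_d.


Q = pi * f * E * strain^2 * tan_d
= pi * 30 * 9.2 * 0.15^2 * 0.1
= pi * 30 * 9.2 * 0.0225 * 0.1
= 1.9509

Q = 1.9509


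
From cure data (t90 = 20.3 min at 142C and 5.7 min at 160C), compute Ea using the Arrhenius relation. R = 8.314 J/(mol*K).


T1 = 415.15 K, T2 = 433.15 K
1/T1 - 1/T2 = 1.0010e-04
ln(t1/t2) = ln(20.3/5.7) = 1.2702
Ea = 8.314 * 1.2702 / 1.0010e-04 = 105496.3659 J/mol
Ea = 105.5 kJ/mol

105.5 kJ/mol


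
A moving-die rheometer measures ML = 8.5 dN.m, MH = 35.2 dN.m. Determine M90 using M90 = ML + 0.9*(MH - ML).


M90 = ML + 0.9 * (MH - ML)
M90 = 8.5 + 0.9 * (35.2 - 8.5)
M90 = 8.5 + 0.9 * 26.7
M90 = 32.53 dN.m

32.53 dN.m


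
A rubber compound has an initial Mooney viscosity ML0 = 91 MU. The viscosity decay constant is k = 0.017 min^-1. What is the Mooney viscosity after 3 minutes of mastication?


ML = ML0 * exp(-k * t)
ML = 91 * exp(-0.017 * 3)
ML = 91 * 0.9503
ML = 86.48 MU

86.48 MU


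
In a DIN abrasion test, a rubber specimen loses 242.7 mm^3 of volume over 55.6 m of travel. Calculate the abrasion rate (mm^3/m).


Rate = volume_loss / distance
= 242.7 / 55.6
= 4.365 mm^3/m

4.365 mm^3/m


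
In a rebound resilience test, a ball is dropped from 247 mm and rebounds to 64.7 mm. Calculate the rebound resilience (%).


Resilience = h_rebound / h_drop * 100
= 64.7 / 247 * 100
= 26.2%

26.2%


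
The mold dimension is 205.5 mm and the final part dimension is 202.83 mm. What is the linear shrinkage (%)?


Shrinkage = (mold - part) / mold * 100
= (205.5 - 202.83) / 205.5 * 100
= 2.67 / 205.5 * 100
= 1.3%

1.3%


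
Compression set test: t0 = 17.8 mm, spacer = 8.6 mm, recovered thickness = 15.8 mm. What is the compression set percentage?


CS = (t0 - recovered) / (t0 - ts) * 100
= (17.8 - 15.8) / (17.8 - 8.6) * 100
= 2.0 / 9.2 * 100
= 21.7%

21.7%


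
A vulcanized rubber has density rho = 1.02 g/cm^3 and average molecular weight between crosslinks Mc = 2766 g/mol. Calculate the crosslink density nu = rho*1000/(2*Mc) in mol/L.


nu = rho * 1000 / (2 * Mc)
nu = 1.02 * 1000 / (2 * 2766)
nu = 1020.0 / 5532
nu = 0.1844 mol/L

0.1844 mol/L


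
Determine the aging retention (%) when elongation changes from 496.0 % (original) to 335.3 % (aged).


Retention = aged / original * 100
= 335.3 / 496.0 * 100
= 67.6%

67.6%


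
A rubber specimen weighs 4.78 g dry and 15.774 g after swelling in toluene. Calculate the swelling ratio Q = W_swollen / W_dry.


Q = W_swollen / W_dry
Q = 15.774 / 4.78
Q = 3.3

Q = 3.3


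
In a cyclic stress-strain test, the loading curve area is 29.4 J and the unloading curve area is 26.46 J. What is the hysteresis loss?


Hysteresis loss = loading - unloading
= 29.4 - 26.46
= 2.94 J

2.94 J


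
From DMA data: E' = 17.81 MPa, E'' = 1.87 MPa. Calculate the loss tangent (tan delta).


tan delta = E'' / E'
= 1.87 / 17.81
= 0.105

tan delta = 0.105


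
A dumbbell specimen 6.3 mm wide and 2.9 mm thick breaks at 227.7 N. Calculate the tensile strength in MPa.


Area = width * thickness = 6.3 * 2.9 = 18.27 mm^2
TS = force / area = 227.7 / 18.27 = 12.46 MPa

12.46 MPa


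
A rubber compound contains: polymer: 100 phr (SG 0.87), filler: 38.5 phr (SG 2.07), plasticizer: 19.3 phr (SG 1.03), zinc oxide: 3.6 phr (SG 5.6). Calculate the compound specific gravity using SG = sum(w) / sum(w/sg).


Sum of weights = 161.4
Volume contributions:
  polymer: 100/0.87 = 114.9425
  filler: 38.5/2.07 = 18.5990
  plasticizer: 19.3/1.03 = 18.7379
  zinc oxide: 3.6/5.6 = 0.6429
Sum of volumes = 152.9223
SG = 161.4 / 152.9223 = 1.055

SG = 1.055


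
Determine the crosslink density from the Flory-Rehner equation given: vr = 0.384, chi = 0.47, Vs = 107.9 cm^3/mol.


ln(1 - vr) = ln(1 - 0.384) = -0.4845
Numerator = -((-0.4845) + 0.384 + 0.47 * 0.384^2) = 0.0312
Denominator = 107.9 * (0.384^(1/3) - 0.384/2) = 57.7101
nu = 0.0312 / 57.7101 = 5.4070e-04 mol/cm^3

5.4070e-04 mol/cm^3


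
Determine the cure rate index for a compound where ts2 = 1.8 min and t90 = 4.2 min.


CRI = 100 / (t90 - ts2)
= 100 / (4.2 - 1.8)
= 100 / 2.4
= 41.67 min^-1

41.67 min^-1


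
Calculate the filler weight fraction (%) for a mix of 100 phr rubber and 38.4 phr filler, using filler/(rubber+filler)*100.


Filler % = filler / (rubber + filler) * 100
= 38.4 / (100 + 38.4) * 100
= 38.4 / 138.4 * 100
= 27.75%

27.75%


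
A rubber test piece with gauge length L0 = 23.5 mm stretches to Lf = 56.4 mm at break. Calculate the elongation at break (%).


Elongation = (Lf - L0) / L0 * 100
= (56.4 - 23.5) / 23.5 * 100
= 32.9 / 23.5 * 100
= 140.0%

140.0%


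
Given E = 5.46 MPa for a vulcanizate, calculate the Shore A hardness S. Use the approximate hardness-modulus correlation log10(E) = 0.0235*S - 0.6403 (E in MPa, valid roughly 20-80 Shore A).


log10(E) = 0.0235*S - 0.6403  =>  S = (log10(E) + 0.6403) / 0.0235
log10(5.46) = 0.737193
S = (0.737193 + 0.6403) / 0.0235 = 1.377493 / 0.0235
S = 58.6

Shore A = 58.6


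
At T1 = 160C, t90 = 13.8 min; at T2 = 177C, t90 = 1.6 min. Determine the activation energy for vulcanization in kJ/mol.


T1 = 433.15 K, T2 = 450.15 K
1/T1 - 1/T2 = 8.7187e-05
ln(t1/t2) = ln(13.8/1.6) = 2.1547
Ea = 8.314 * 2.1547 / 8.7187e-05 = 205464.3231 J/mol
Ea = 205.46 kJ/mol

205.46 kJ/mol


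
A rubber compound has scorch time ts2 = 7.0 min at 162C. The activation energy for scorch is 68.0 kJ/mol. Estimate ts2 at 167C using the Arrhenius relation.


Convert temperatures: T1 = 162 + 273.15 = 435.15 K, T2 = 167 + 273.15 = 440.15 K
ts2_new = 7.0 * exp(68000 / 8.314 * (1/440.15 - 1/435.15))
1/T2 - 1/T1 = -2.6105e-05
ts2_new = 5.65 min

5.65 min


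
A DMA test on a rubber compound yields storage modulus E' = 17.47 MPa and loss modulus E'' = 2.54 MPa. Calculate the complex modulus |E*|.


|E*| = sqrt(E'^2 + E''^2)
= sqrt(17.47^2 + 2.54^2)
= sqrt(305.2009 + 6.4516)
= 17.654 MPa

17.654 MPa


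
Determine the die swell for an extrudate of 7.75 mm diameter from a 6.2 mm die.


Die swell ratio = D_extrudate / D_die
= 7.75 / 6.2
= 1.25

Die swell = 1.25


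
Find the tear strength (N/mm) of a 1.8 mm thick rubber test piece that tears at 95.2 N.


Tear strength = force / thickness
= 95.2 / 1.8
= 52.89 N/mm

52.89 N/mm


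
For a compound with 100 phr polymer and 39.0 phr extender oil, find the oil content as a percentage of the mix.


Oil % = oil / (100 + oil) * 100
= 39.0 / (100 + 39.0) * 100
= 39.0 / 139.0 * 100
= 28.06%

28.06%


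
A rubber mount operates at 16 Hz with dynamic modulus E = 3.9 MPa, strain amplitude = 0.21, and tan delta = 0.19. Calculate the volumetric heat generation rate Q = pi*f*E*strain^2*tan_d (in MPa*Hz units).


Q = pi * f * E * strain^2 * tan_d
= pi * 16 * 3.9 * 0.21^2 * 0.19
= pi * 16 * 3.9 * 0.0441 * 0.19
= 1.6426

Q = 1.6426


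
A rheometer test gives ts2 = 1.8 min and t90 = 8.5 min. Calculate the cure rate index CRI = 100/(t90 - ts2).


CRI = 100 / (t90 - ts2)
= 100 / (8.5 - 1.8)
= 100 / 6.7
= 14.93 min^-1

14.93 min^-1


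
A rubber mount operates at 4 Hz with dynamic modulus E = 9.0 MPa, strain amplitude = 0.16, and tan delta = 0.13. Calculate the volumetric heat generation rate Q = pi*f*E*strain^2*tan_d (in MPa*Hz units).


Q = pi * f * E * strain^2 * tan_d
= pi * 4 * 9.0 * 0.16^2 * 0.13
= pi * 4 * 9.0 * 0.0256 * 0.13
= 0.3764

Q = 0.3764


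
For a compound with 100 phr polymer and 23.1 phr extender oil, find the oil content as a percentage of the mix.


Oil % = oil / (100 + oil) * 100
= 23.1 / (100 + 23.1) * 100
= 23.1 / 123.1 * 100
= 18.77%

18.77%


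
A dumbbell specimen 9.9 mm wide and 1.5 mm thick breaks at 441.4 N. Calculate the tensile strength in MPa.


Area = width * thickness = 9.9 * 1.5 = 14.85 mm^2
TS = force / area = 441.4 / 14.85 = 29.72 MPa

29.72 MPa


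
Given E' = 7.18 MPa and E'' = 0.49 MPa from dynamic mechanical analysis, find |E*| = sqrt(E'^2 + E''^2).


|E*| = sqrt(E'^2 + E''^2)
= sqrt(7.18^2 + 0.49^2)
= sqrt(51.5524 + 0.2401)
= 7.197 MPa

7.197 MPa


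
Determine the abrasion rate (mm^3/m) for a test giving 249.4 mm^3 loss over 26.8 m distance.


Rate = volume_loss / distance
= 249.4 / 26.8
= 9.306 mm^3/m

9.306 mm^3/m


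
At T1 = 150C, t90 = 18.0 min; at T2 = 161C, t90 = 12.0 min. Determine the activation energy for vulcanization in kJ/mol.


T1 = 423.15 K, T2 = 434.15 K
1/T1 - 1/T2 = 5.9877e-05
ln(t1/t2) = ln(18.0/12.0) = 0.4055
Ea = 8.314 * 0.4055 / 5.9877e-05 = 56299.5564 J/mol
Ea = 56.3 kJ/mol

56.3 kJ/mol


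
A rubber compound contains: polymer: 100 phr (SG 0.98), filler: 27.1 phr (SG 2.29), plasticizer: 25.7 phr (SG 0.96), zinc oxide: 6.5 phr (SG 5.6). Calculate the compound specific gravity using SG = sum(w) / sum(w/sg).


Sum of weights = 159.3
Volume contributions:
  polymer: 100/0.98 = 102.0408
  filler: 27.1/2.29 = 11.8341
  plasticizer: 25.7/0.96 = 26.7708
  zinc oxide: 6.5/5.6 = 1.1607
Sum of volumes = 141.8064
SG = 159.3 / 141.8064 = 1.123

SG = 1.123


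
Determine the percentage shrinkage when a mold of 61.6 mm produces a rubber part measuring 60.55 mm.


Shrinkage = (mold - part) / mold * 100
= (61.6 - 60.55) / 61.6 * 100
= 1.05 / 61.6 * 100
= 1.7%

1.7%


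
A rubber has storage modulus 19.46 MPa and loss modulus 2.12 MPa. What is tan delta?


tan delta = E'' / E'
= 2.12 / 19.46
= 0.1089

tan delta = 0.1089


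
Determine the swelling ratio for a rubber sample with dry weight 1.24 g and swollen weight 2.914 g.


Q = W_swollen / W_dry
Q = 2.914 / 1.24
Q = 2.35

Q = 2.35


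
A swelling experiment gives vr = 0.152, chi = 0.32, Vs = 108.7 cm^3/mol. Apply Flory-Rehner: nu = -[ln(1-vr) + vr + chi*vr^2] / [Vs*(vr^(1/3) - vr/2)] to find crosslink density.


ln(1 - vr) = ln(1 - 0.152) = -0.1649
Numerator = -((-0.1649) + 0.152 + 0.32 * 0.152^2) = 0.0055
Denominator = 108.7 * (0.152^(1/3) - 0.152/2) = 49.7499
nu = 0.0055 / 49.7499 = 1.1018e-04 mol/cm^3

1.1018e-04 mol/cm^3


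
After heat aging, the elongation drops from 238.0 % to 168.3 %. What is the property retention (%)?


Retention = aged / original * 100
= 168.3 / 238.0 * 100
= 70.7%

70.7%


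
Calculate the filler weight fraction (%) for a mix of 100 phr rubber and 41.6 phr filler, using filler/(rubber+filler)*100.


Filler % = filler / (rubber + filler) * 100
= 41.6 / (100 + 41.6) * 100
= 41.6 / 141.6 * 100
= 29.38%

29.38%


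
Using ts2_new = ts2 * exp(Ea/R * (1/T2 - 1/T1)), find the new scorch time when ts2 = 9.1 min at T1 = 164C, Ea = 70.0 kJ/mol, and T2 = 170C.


Convert temperatures: T1 = 164 + 273.15 = 437.15 K, T2 = 170 + 273.15 = 443.15 K
ts2_new = 9.1 * exp(70000 / 8.314 * (1/443.15 - 1/437.15))
1/T2 - 1/T1 = -3.0972e-05
ts2_new = 7.01 min

7.01 min


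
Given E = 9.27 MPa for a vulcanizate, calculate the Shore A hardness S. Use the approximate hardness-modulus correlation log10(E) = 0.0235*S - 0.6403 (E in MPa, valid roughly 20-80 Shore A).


log10(E) = 0.0235*S - 0.6403  =>  S = (log10(E) + 0.6403) / 0.0235
log10(9.27) = 0.967080
S = (0.967080 + 0.6403) / 0.0235 = 1.607380 / 0.0235
S = 68.4

Shore A = 68.4


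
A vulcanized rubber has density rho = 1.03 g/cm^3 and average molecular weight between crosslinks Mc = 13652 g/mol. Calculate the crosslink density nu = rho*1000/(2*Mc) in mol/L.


nu = rho * 1000 / (2 * Mc)
nu = 1.03 * 1000 / (2 * 13652)
nu = 1030.0 / 27304
nu = 0.0377 mol/L

0.0377 mol/L


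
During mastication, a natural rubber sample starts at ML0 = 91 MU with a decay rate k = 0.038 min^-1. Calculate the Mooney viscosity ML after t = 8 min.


ML = ML0 * exp(-k * t)
ML = 91 * exp(-0.038 * 8)
ML = 91 * 0.7379
ML = 67.15 MU

67.15 MU


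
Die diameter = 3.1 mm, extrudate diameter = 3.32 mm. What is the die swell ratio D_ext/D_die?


Die swell ratio = D_extrudate / D_die
= 3.32 / 3.1
= 1.071

Die swell = 1.071


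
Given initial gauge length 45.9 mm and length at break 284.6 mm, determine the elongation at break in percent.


Elongation = (Lf - L0) / L0 * 100
= (284.6 - 45.9) / 45.9 * 100
= 238.7 / 45.9 * 100
= 520.0%

520.0%


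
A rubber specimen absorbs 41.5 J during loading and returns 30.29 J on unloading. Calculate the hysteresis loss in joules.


Hysteresis loss = loading - unloading
= 41.5 - 30.29
= 11.21 J

11.21 J


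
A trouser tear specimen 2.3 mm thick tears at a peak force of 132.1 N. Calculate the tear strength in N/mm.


Tear strength = force / thickness
= 132.1 / 2.3
= 57.43 N/mm

57.43 N/mm


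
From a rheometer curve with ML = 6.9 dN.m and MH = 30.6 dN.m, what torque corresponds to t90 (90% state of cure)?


M90 = ML + 0.9 * (MH - ML)
M90 = 6.9 + 0.9 * (30.6 - 6.9)
M90 = 6.9 + 0.9 * 23.7
M90 = 28.23 dN.m

28.23 dN.m


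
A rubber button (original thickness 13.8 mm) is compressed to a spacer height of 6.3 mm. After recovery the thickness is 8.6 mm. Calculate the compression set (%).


CS = (t0 - recovered) / (t0 - ts) * 100
= (13.8 - 8.6) / (13.8 - 6.3) * 100
= 5.2 / 7.5 * 100
= 69.3%

69.3%


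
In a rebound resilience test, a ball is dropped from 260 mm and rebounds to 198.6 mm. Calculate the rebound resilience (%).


Resilience = h_rebound / h_drop * 100
= 198.6 / 260 * 100
= 76.4%

76.4%


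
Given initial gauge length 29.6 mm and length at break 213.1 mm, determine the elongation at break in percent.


Elongation = (Lf - L0) / L0 * 100
= (213.1 - 29.6) / 29.6 * 100
= 183.5 / 29.6 * 100
= 619.9%

619.9%


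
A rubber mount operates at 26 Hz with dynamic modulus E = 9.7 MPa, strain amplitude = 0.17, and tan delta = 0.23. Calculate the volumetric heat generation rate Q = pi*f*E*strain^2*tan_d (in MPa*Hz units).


Q = pi * f * E * strain^2 * tan_d
= pi * 26 * 9.7 * 0.17^2 * 0.23
= pi * 26 * 9.7 * 0.0289 * 0.23
= 5.2665

Q = 5.2665


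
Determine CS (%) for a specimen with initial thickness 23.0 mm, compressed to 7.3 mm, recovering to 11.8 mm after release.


CS = (t0 - recovered) / (t0 - ts) * 100
= (23.0 - 11.8) / (23.0 - 7.3) * 100
= 11.2 / 15.7 * 100
= 71.3%

71.3%


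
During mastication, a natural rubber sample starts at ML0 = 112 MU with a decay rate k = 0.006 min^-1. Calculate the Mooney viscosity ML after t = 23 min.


ML = ML0 * exp(-k * t)
ML = 112 * exp(-0.006 * 23)
ML = 112 * 0.8711
ML = 97.56 MU

97.56 MU


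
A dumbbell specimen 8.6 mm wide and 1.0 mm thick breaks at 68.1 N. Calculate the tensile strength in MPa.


Area = width * thickness = 8.6 * 1.0 = 8.6 mm^2
TS = force / area = 68.1 / 8.6 = 7.92 MPa

7.92 MPa


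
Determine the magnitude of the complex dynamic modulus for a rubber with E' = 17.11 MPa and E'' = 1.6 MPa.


|E*| = sqrt(E'^2 + E''^2)
= sqrt(17.11^2 + 1.6^2)
= sqrt(292.7521 + 2.5600)
= 17.185 MPa

17.185 MPa


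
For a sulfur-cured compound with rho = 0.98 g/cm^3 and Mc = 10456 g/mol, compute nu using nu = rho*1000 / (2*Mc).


nu = rho * 1000 / (2 * Mc)
nu = 0.98 * 1000 / (2 * 10456)
nu = 980.0 / 20912
nu = 0.0469 mol/L

0.0469 mol/L


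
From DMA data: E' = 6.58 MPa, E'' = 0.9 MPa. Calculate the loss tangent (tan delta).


tan delta = E'' / E'
= 0.9 / 6.58
= 0.1368

tan delta = 0.1368


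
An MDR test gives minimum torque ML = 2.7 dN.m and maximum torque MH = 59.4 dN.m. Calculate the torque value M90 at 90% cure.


M90 = ML + 0.9 * (MH - ML)
M90 = 2.7 + 0.9 * (59.4 - 2.7)
M90 = 2.7 + 0.9 * 56.7
M90 = 53.73 dN.m

53.73 dN.m


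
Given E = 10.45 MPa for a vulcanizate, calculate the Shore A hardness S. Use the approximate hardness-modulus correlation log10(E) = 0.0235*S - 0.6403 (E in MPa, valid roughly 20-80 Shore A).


log10(E) = 0.0235*S - 0.6403  =>  S = (log10(E) + 0.6403) / 0.0235
log10(10.45) = 1.019116
S = (1.019116 + 0.6403) / 0.0235 = 1.659416 / 0.0235
S = 70.6

Shore A = 70.6


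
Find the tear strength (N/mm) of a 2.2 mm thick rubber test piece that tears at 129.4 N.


Tear strength = force / thickness
= 129.4 / 2.2
= 58.82 N/mm

58.82 N/mm


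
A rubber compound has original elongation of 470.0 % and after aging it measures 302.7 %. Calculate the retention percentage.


Retention = aged / original * 100
= 302.7 / 470.0 * 100
= 64.4%

64.4%


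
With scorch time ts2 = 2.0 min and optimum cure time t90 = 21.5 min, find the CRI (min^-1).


CRI = 100 / (t90 - ts2)
= 100 / (21.5 - 2.0)
= 100 / 19.5
= 5.13 min^-1

5.13 min^-1


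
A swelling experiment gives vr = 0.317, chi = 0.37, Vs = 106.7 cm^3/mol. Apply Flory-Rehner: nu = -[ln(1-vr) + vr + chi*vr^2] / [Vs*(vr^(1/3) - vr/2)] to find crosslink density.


ln(1 - vr) = ln(1 - 0.317) = -0.3813
Numerator = -((-0.3813) + 0.317 + 0.37 * 0.317^2) = 0.0271
Denominator = 106.7 * (0.317^(1/3) - 0.317/2) = 55.8410
nu = 0.0271 / 55.8410 = 4.8494e-04 mol/cm^3

4.8494e-04 mol/cm^3


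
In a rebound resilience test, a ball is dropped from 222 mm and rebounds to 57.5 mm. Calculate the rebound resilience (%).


Resilience = h_rebound / h_drop * 100
= 57.5 / 222 * 100
= 25.9%

25.9%


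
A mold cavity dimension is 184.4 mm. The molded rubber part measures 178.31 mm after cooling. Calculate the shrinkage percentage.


Shrinkage = (mold - part) / mold * 100
= (184.4 - 178.31) / 184.4 * 100
= 6.09 / 184.4 * 100
= 3.3%

3.3%


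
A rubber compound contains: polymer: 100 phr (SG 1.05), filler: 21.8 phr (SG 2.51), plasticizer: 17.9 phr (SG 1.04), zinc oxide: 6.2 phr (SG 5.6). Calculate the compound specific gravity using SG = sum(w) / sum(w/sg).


Sum of weights = 145.9
Volume contributions:
  polymer: 100/1.05 = 95.2381
  filler: 21.8/2.51 = 8.6853
  plasticizer: 17.9/1.04 = 17.2115
  zinc oxide: 6.2/5.6 = 1.1071
Sum of volumes = 122.2420
SG = 145.9 / 122.2420 = 1.194

SG = 1.194


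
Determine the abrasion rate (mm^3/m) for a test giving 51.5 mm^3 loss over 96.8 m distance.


Rate = volume_loss / distance
= 51.5 / 96.8
= 0.532 mm^3/m

0.532 mm^3/m


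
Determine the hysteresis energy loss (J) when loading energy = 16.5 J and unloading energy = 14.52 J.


Hysteresis loss = loading - unloading
= 16.5 - 14.52
= 1.98 J

1.98 J


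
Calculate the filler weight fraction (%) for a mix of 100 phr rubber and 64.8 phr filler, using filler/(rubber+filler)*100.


Filler % = filler / (rubber + filler) * 100
= 64.8 / (100 + 64.8) * 100
= 64.8 / 164.8 * 100
= 39.32%

39.32%


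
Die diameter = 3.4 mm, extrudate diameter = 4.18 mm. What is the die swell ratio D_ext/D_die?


Die swell ratio = D_extrudate / D_die
= 4.18 / 3.4
= 1.229

Die swell = 1.229


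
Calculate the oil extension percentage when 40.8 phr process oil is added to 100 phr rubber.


Oil % = oil / (100 + oil) * 100
= 40.8 / (100 + 40.8) * 100
= 40.8 / 140.8 * 100
= 28.98%

28.98%


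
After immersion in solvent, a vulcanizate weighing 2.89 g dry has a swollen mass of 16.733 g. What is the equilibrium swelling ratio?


Q = W_swollen / W_dry
Q = 16.733 / 2.89
Q = 5.79

Q = 5.79


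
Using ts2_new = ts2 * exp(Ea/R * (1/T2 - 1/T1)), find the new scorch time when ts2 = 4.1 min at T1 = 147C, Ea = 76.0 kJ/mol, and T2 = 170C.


Convert temperatures: T1 = 147 + 273.15 = 420.15 K, T2 = 170 + 273.15 = 443.15 K
ts2_new = 4.1 * exp(76000 / 8.314 * (1/443.15 - 1/420.15))
1/T2 - 1/T1 = -1.2353e-04
ts2_new = 1.33 min

1.33 min


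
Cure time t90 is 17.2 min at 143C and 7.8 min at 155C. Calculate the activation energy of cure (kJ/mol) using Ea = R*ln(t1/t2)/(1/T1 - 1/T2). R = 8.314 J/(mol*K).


T1 = 416.15 K, T2 = 428.15 K
1/T1 - 1/T2 = 6.7350e-05
ln(t1/t2) = ln(17.2/7.8) = 0.7908
Ea = 8.314 * 0.7908 / 6.7350e-05 = 97618.7858 J/mol
Ea = 97.62 kJ/mol

97.62 kJ/mol


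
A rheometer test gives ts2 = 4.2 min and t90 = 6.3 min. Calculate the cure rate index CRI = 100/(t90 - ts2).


CRI = 100 / (t90 - ts2)
= 100 / (6.3 - 4.2)
= 100 / 2.1
= 47.62 min^-1

47.62 min^-1


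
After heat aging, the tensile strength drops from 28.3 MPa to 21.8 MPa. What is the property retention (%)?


Retention = aged / original * 100
= 21.8 / 28.3 * 100
= 77.0%

77.0%


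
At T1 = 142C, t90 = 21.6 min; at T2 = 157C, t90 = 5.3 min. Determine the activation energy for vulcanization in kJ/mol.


T1 = 415.15 K, T2 = 430.15 K
1/T1 - 1/T2 = 8.3997e-05
ln(t1/t2) = ln(21.6/5.3) = 1.4050
Ea = 8.314 * 1.4050 / 8.3997e-05 = 139064.3724 J/mol
Ea = 139.06 kJ/mol

139.06 kJ/mol


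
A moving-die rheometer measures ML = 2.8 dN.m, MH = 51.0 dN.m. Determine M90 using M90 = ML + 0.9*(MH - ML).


M90 = ML + 0.9 * (MH - ML)
M90 = 2.8 + 0.9 * (51.0 - 2.8)
M90 = 2.8 + 0.9 * 48.2
M90 = 46.18 dN.m

46.18 dN.m


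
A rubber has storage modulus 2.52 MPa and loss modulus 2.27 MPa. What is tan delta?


tan delta = E'' / E'
= 2.27 / 2.52
= 0.9008

tan delta = 0.9008


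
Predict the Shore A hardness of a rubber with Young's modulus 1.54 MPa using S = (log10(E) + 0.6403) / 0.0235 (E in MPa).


log10(E) = 0.0235*S - 0.6403  =>  S = (log10(E) + 0.6403) / 0.0235
log10(1.54) = 0.187521
S = (0.187521 + 0.6403) / 0.0235 = 0.827821 / 0.0235
S = 35.2

Shore A = 35.2


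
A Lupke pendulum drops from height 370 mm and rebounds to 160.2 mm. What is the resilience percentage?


Resilience = h_rebound / h_drop * 100
= 160.2 / 370 * 100
= 43.3%

43.3%


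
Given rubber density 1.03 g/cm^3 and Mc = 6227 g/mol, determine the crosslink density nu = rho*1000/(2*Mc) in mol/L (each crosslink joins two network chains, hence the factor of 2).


nu = rho * 1000 / (2 * Mc)
nu = 1.03 * 1000 / (2 * 6227)
nu = 1030.0 / 12454
nu = 0.0827 mol/L

0.0827 mol/L


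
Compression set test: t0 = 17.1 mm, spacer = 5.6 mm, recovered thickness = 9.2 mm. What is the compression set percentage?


CS = (t0 - recovered) / (t0 - ts) * 100
= (17.1 - 9.2) / (17.1 - 5.6) * 100
= 7.9 / 11.5 * 100
= 68.7%

68.7%


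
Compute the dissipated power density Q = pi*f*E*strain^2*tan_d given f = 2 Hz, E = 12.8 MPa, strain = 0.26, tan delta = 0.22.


Q = pi * f * E * strain^2 * tan_d
= pi * 2 * 12.8 * 0.26^2 * 0.22
= pi * 2 * 12.8 * 0.0676 * 0.22
= 1.1961

Q = 1.1961


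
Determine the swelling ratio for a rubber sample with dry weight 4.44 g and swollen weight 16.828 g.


Q = W_swollen / W_dry
Q = 16.828 / 4.44
Q = 3.79

Q = 3.79


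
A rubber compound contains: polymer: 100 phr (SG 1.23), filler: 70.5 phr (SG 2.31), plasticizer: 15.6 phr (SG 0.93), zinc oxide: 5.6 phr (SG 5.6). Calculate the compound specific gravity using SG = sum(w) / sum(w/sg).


Sum of weights = 191.7
Volume contributions:
  polymer: 100/1.23 = 81.3008
  filler: 70.5/2.31 = 30.5195
  plasticizer: 15.6/0.93 = 16.7742
  zinc oxide: 5.6/5.6 = 1.0000
Sum of volumes = 129.5945
SG = 191.7 / 129.5945 = 1.479

SG = 1.479


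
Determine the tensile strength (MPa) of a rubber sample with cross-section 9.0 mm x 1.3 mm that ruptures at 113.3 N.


Area = width * thickness = 9.0 * 1.3 = 11.7 mm^2
TS = force / area = 113.3 / 11.7 = 9.68 MPa

9.68 MPa


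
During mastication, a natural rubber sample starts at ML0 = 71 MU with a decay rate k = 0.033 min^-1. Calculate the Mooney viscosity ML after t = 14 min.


ML = ML0 * exp(-k * t)
ML = 71 * exp(-0.033 * 14)
ML = 71 * 0.6300
ML = 44.73 MU

44.73 MU


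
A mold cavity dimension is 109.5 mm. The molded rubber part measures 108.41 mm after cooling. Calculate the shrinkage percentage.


Shrinkage = (mold - part) / mold * 100
= (109.5 - 108.41) / 109.5 * 100
= 1.09 / 109.5 * 100
= 1.0%

1.0%


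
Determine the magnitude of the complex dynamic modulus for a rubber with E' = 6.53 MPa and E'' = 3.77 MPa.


|E*| = sqrt(E'^2 + E''^2)
= sqrt(6.53^2 + 3.77^2)
= sqrt(42.6409 + 14.2129)
= 7.54 MPa

7.54 MPa


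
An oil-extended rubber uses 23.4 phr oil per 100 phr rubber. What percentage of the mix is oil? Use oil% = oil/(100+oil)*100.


Oil % = oil / (100 + oil) * 100
= 23.4 / (100 + 23.4) * 100
= 23.4 / 123.4 * 100
= 18.96%

18.96%


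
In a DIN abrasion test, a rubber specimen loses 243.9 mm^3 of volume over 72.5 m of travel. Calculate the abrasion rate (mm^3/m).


Rate = volume_loss / distance
= 243.9 / 72.5
= 3.364 mm^3/m

3.364 mm^3/m


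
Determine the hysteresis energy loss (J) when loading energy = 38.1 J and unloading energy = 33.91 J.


Hysteresis loss = loading - unloading
= 38.1 - 33.91
= 4.19 J

4.19 J


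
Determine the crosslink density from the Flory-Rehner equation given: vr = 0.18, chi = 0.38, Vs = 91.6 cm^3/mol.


ln(1 - vr) = ln(1 - 0.18) = -0.1985
Numerator = -((-0.1985) + 0.18 + 0.38 * 0.18^2) = 0.0061
Denominator = 91.6 * (0.18^(1/3) - 0.18/2) = 43.4753
nu = 0.0061 / 43.4753 = 1.4121e-04 mol/cm^3

1.4121e-04 mol/cm^3


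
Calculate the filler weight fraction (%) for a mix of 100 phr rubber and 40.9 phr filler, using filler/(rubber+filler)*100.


Filler % = filler / (rubber + filler) * 100
= 40.9 / (100 + 40.9) * 100
= 40.9 / 140.9 * 100
= 29.03%

29.03%


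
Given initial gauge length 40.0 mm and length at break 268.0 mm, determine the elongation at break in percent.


Elongation = (Lf - L0) / L0 * 100
= (268.0 - 40.0) / 40.0 * 100
= 228.0 / 40.0 * 100
= 570.0%

570.0%


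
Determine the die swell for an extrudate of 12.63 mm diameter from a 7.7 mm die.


Die swell ratio = D_extrudate / D_die
= 12.63 / 7.7
= 1.64

Die swell = 1.64


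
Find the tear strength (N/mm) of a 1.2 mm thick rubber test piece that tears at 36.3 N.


Tear strength = force / thickness
= 36.3 / 1.2
= 30.25 N/mm

30.25 N/mm


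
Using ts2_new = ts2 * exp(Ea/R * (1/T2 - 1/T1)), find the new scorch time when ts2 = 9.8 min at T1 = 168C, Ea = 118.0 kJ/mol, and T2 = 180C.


Convert temperatures: T1 = 168 + 273.15 = 441.15 K, T2 = 180 + 273.15 = 453.15 K
ts2_new = 9.8 * exp(118000 / 8.314 * (1/453.15 - 1/441.15))
1/T2 - 1/T1 = -6.0028e-05
ts2_new = 4.18 min

4.18 min


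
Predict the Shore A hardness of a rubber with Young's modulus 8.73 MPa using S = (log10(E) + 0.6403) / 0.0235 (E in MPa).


log10(E) = 0.0235*S - 0.6403  =>  S = (log10(E) + 0.6403) / 0.0235
log10(8.73) = 0.941014
S = (0.941014 + 0.6403) / 0.0235 = 1.581314 / 0.0235
S = 67.3

Shore A = 67.3


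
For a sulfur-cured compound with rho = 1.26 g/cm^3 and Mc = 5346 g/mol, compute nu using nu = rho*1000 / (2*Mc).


nu = rho * 1000 / (2 * Mc)
nu = 1.26 * 1000 / (2 * 5346)
nu = 1260.0 / 10692
nu = 0.1178 mol/L

0.1178 mol/L


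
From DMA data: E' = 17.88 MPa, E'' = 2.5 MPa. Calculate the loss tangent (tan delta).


tan delta = E'' / E'
= 2.5 / 17.88
= 0.1398

tan delta = 0.1398


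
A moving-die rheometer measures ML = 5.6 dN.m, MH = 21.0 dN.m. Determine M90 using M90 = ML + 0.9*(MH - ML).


M90 = ML + 0.9 * (MH - ML)
M90 = 5.6 + 0.9 * (21.0 - 5.6)
M90 = 5.6 + 0.9 * 15.4
M90 = 19.46 dN.m

19.46 dN.m


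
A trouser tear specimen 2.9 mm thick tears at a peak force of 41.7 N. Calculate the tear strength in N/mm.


Tear strength = force / thickness
= 41.7 / 2.9
= 14.38 N/mm

14.38 N/mm


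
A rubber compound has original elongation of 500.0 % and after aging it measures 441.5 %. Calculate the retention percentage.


Retention = aged / original * 100
= 441.5 / 500.0 * 100
= 88.3%

88.3%


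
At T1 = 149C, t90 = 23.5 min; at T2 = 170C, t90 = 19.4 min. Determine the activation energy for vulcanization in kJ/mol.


T1 = 422.15 K, T2 = 443.15 K
1/T1 - 1/T2 = 1.1225e-04
ln(t1/t2) = ln(23.5/19.4) = 0.1917
Ea = 8.314 * 0.1917 / 1.1225e-04 = 14200.1311 J/mol
Ea = 14.2 kJ/mol

14.2 kJ/mol


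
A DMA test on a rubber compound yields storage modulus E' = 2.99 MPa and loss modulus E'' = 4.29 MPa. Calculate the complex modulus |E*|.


|E*| = sqrt(E'^2 + E''^2)
= sqrt(2.99^2 + 4.29^2)
= sqrt(8.9401 + 18.4041)
= 5.229 MPa

5.229 MPa


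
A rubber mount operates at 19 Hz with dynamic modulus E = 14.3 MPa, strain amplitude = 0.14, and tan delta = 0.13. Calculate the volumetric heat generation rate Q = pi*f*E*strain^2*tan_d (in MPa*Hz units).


Q = pi * f * E * strain^2 * tan_d
= pi * 19 * 14.3 * 0.14^2 * 0.13
= pi * 19 * 14.3 * 0.0196 * 0.13
= 2.1749

Q = 2.1749


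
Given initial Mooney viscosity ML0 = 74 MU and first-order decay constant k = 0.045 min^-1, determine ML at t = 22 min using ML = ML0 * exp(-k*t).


ML = ML0 * exp(-k * t)
ML = 74 * exp(-0.045 * 22)
ML = 74 * 0.3716
ML = 27.5 MU

27.5 MU


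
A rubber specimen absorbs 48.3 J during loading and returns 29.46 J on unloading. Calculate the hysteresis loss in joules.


Hysteresis loss = loading - unloading
= 48.3 - 29.46
= 18.84 J

18.84 J


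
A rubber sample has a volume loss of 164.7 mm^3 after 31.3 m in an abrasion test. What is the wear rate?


Rate = volume_loss / distance
= 164.7 / 31.3
= 5.262 mm^3/m

5.262 mm^3/m


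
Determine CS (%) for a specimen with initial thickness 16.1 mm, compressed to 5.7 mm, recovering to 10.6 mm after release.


CS = (t0 - recovered) / (t0 - ts) * 100
= (16.1 - 10.6) / (16.1 - 5.7) * 100
= 5.5 / 10.4 * 100
= 52.9%

52.9%


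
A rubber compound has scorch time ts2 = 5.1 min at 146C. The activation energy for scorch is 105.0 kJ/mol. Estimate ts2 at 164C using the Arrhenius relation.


Convert temperatures: T1 = 146 + 273.15 = 419.15 K, T2 = 164 + 273.15 = 437.15 K
ts2_new = 5.1 * exp(105000 / 8.314 * (1/437.15 - 1/419.15))
1/T2 - 1/T1 = -9.8236e-05
ts2_new = 1.47 min

1.47 min


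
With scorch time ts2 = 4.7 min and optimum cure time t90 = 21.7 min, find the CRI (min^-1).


CRI = 100 / (t90 - ts2)
= 100 / (21.7 - 4.7)
= 100 / 17.0
= 5.88 min^-1

5.88 min^-1


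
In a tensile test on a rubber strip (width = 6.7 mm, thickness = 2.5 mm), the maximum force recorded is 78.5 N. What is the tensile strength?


Area = width * thickness = 6.7 * 2.5 = 16.75 mm^2
TS = force / area = 78.5 / 16.75 = 4.69 MPa

4.69 MPa


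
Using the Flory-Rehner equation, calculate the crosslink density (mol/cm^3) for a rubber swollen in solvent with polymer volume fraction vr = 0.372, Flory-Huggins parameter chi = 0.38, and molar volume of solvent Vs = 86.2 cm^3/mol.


ln(1 - vr) = ln(1 - 0.372) = -0.4652
Numerator = -((-0.4652) + 0.372 + 0.38 * 0.372^2) = 0.0406
Denominator = 86.2 * (0.372^(1/3) - 0.372/2) = 45.9615
nu = 0.0406 / 45.9615 = 8.8398e-04 mol/cm^3

8.8398e-04 mol/cm^3


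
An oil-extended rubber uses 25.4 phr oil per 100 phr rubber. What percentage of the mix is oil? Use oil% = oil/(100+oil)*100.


Oil % = oil / (100 + oil) * 100
= 25.4 / (100 + 25.4) * 100
= 25.4 / 125.4 * 100
= 20.26%

20.26%


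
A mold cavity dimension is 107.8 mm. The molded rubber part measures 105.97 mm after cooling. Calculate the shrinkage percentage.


Shrinkage = (mold - part) / mold * 100
= (107.8 - 105.97) / 107.8 * 100
= 1.83 / 107.8 * 100
= 1.7%

1.7%


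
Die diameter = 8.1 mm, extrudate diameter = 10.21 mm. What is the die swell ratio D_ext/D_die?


Die swell ratio = D_extrudate / D_die
= 10.21 / 8.1
= 1.26

Die swell = 1.26


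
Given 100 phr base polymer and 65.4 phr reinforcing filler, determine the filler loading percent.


Filler % = filler / (rubber + filler) * 100
= 65.4 / (100 + 65.4) * 100
= 65.4 / 165.4 * 100
= 39.54%

39.54%


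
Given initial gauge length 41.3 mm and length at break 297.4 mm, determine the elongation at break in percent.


Elongation = (Lf - L0) / L0 * 100
= (297.4 - 41.3) / 41.3 * 100
= 256.1 / 41.3 * 100
= 620.1%

620.1%


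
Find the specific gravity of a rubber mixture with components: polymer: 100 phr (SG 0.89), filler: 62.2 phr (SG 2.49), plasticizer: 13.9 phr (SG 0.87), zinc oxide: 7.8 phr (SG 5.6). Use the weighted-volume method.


Sum of weights = 183.9
Volume contributions:
  polymer: 100/0.89 = 112.3596
  filler: 62.2/2.49 = 24.9799
  plasticizer: 13.9/0.87 = 15.9770
  zinc oxide: 7.8/5.6 = 1.3929
Sum of volumes = 154.7093
SG = 183.9 / 154.7093 = 1.189

SG = 1.189


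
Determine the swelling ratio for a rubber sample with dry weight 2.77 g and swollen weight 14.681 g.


Q = W_swollen / W_dry
Q = 14.681 / 2.77
Q = 5.3

Q = 5.3


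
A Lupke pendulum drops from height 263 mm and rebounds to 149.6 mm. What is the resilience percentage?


Resilience = h_rebound / h_drop * 100
= 149.6 / 263 * 100
= 56.9%

56.9%


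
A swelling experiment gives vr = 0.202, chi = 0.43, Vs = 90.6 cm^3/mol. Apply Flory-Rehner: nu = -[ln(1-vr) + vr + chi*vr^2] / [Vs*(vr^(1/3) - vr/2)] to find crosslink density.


ln(1 - vr) = ln(1 - 0.202) = -0.2256
Numerator = -((-0.2256) + 0.202 + 0.43 * 0.202^2) = 0.0061
Denominator = 90.6 * (0.202^(1/3) - 0.202/2) = 44.0086
nu = 0.0061 / 44.0086 = 1.3863e-04 mol/cm^3

1.3863e-04 mol/cm^3


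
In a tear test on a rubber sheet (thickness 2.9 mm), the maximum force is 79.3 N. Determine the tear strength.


Tear strength = force / thickness
= 79.3 / 2.9
= 27.34 N/mm

27.34 N/mm


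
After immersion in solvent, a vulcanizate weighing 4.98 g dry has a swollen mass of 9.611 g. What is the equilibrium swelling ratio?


Q = W_swollen / W_dry
Q = 9.611 / 4.98
Q = 1.93

Q = 1.93


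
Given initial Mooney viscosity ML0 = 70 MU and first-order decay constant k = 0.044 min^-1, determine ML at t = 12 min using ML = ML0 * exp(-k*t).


ML = ML0 * exp(-k * t)
ML = 70 * exp(-0.044 * 12)
ML = 70 * 0.5898
ML = 41.28 MU

41.28 MU


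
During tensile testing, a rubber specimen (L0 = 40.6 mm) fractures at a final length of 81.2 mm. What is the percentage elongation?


Elongation = (Lf - L0) / L0 * 100
= (81.2 - 40.6) / 40.6 * 100
= 40.6 / 40.6 * 100
= 100.0%

100.0%


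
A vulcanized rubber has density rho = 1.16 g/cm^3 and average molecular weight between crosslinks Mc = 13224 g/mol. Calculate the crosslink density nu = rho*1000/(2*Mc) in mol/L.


nu = rho * 1000 / (2 * Mc)
nu = 1.16 * 1000 / (2 * 13224)
nu = 1160.0 / 26448
nu = 0.0439 mol/L

0.0439 mol/L


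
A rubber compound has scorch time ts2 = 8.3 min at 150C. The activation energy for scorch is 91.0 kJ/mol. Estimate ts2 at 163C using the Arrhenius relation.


Convert temperatures: T1 = 150 + 273.15 = 423.15 K, T2 = 163 + 273.15 = 436.15 K
ts2_new = 8.3 * exp(91000 / 8.314 * (1/436.15 - 1/423.15))
1/T2 - 1/T1 = -7.0439e-05
ts2_new = 3.84 min

3.84 min


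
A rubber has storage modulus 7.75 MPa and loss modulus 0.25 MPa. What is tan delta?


tan delta = E'' / E'
= 0.25 / 7.75
= 0.0323

tan delta = 0.0323


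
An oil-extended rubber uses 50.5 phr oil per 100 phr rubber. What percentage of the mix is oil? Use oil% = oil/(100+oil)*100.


Oil % = oil / (100 + oil) * 100
= 50.5 / (100 + 50.5) * 100
= 50.5 / 150.5 * 100
= 33.55%

33.55%


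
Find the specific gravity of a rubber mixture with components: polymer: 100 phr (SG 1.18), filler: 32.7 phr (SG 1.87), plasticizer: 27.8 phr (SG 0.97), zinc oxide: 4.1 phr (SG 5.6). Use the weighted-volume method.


Sum of weights = 164.6
Volume contributions:
  polymer: 100/1.18 = 84.7458
  filler: 32.7/1.87 = 17.4866
  plasticizer: 27.8/0.97 = 28.6598
  zinc oxide: 4.1/5.6 = 0.7321
Sum of volumes = 131.6243
SG = 164.6 / 131.6243 = 1.251

SG = 1.251


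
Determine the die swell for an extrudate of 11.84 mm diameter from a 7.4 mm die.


Die swell ratio = D_extrudate / D_die
= 11.84 / 7.4
= 1.6

Die swell = 1.6


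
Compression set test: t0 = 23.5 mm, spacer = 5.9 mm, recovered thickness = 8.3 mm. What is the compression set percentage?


CS = (t0 - recovered) / (t0 - ts) * 100
= (23.5 - 8.3) / (23.5 - 5.9) * 100
= 15.2 / 17.6 * 100
= 86.4%

86.4%


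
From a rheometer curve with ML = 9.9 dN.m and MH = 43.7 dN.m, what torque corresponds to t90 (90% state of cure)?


M90 = ML + 0.9 * (MH - ML)
M90 = 9.9 + 0.9 * (43.7 - 9.9)
M90 = 9.9 + 0.9 * 33.8
M90 = 40.32 dN.m

40.32 dN.m


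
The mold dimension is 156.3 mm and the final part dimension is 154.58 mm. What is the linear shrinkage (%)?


Shrinkage = (mold - part) / mold * 100
= (156.3 - 154.58) / 156.3 * 100
= 1.72 / 156.3 * 100
= 1.1%

1.1%


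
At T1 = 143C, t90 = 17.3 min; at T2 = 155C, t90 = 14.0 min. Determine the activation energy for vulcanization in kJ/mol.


T1 = 416.15 K, T2 = 428.15 K
1/T1 - 1/T2 = 6.7350e-05
ln(t1/t2) = ln(17.3/14.0) = 0.2116
Ea = 8.314 * 0.2116 / 6.7350e-05 = 26127.0992 J/mol
Ea = 26.13 kJ/mol

26.13 kJ/mol


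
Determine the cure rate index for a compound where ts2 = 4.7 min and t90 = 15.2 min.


CRI = 100 / (t90 - ts2)
= 100 / (15.2 - 4.7)
= 100 / 10.5
= 9.52 min^-1

9.52 min^-1


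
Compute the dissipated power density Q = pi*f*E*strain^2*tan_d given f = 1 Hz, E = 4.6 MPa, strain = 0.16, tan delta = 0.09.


Q = pi * f * E * strain^2 * tan_d
= pi * 1 * 4.6 * 0.16^2 * 0.09
= pi * 1 * 4.6 * 0.0256 * 0.09
= 0.0333

Q = 0.0333


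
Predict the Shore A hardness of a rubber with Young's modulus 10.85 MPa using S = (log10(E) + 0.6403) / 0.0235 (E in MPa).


log10(E) = 0.0235*S - 0.6403  =>  S = (log10(E) + 0.6403) / 0.0235
log10(10.85) = 1.035430
S = (1.035430 + 0.6403) / 0.0235 = 1.675730 / 0.0235
S = 71.3

Shore A = 71.3


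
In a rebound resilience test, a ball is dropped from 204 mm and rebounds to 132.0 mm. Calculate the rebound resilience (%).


Resilience = h_rebound / h_drop * 100
= 132.0 / 204 * 100
= 64.7%

64.7%


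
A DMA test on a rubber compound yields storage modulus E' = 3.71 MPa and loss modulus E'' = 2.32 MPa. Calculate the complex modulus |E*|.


|E*| = sqrt(E'^2 + E''^2)
= sqrt(3.71^2 + 2.32^2)
= sqrt(13.7641 + 5.3824)
= 4.376 MPa

4.376 MPa


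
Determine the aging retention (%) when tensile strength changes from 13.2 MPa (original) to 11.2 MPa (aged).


Retention = aged / original * 100
= 11.2 / 13.2 * 100
= 84.8%

84.8%


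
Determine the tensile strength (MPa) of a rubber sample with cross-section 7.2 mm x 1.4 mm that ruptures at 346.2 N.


Area = width * thickness = 7.2 * 1.4 = 10.08 mm^2
TS = force / area = 346.2 / 10.08 = 34.35 MPa

34.35 MPa


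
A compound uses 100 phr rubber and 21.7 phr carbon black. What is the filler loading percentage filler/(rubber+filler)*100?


Filler % = filler / (rubber + filler) * 100
= 21.7 / (100 + 21.7) * 100
= 21.7 / 121.7 * 100
= 17.83%

17.83%


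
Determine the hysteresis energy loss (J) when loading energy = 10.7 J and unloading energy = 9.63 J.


Hysteresis loss = loading - unloading
= 10.7 - 9.63
= 1.07 J

1.07 J


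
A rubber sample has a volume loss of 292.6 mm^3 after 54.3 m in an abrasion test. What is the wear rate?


Rate = volume_loss / distance
= 292.6 / 54.3
= 5.389 mm^3/m

5.389 mm^3/m


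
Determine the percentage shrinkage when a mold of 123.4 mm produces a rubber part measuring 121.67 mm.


Shrinkage = (mold - part) / mold * 100
= (123.4 - 121.67) / 123.4 * 100
= 1.73 / 123.4 * 100
= 1.4%

1.4%


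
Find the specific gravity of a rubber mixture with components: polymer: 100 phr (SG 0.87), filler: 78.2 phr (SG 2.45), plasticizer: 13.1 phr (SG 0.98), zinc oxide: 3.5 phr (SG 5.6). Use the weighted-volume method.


Sum of weights = 194.8
Volume contributions:
  polymer: 100/0.87 = 114.9425
  filler: 78.2/2.45 = 31.9184
  plasticizer: 13.1/0.98 = 13.3673
  zinc oxide: 3.5/5.6 = 0.6250
Sum of volumes = 160.8532
SG = 194.8 / 160.8532 = 1.211

SG = 1.211


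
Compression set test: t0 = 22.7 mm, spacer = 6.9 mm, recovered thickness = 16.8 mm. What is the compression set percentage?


CS = (t0 - recovered) / (t0 - ts) * 100
= (22.7 - 16.8) / (22.7 - 6.9) * 100
= 5.9 / 15.8 * 100
= 37.3%

37.3%


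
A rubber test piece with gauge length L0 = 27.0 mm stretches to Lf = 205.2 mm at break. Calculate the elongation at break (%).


Elongation = (Lf - L0) / L0 * 100
= (205.2 - 27.0) / 27.0 * 100
= 178.2 / 27.0 * 100
= 660.0%

660.0%
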